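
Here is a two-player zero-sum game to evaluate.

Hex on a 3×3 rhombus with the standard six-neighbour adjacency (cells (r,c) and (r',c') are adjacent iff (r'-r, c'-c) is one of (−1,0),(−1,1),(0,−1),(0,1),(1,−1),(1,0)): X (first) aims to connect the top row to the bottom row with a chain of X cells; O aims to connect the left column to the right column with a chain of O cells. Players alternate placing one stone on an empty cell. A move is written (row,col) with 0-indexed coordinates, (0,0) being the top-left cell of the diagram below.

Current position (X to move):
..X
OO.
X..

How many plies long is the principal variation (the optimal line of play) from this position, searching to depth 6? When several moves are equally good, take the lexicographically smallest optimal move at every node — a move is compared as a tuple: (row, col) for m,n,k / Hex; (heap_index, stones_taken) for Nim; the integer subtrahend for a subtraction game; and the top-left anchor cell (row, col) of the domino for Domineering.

PV length from [..X/OO./X..]: 5 plies

[..X/OO./X..] X move#1: (0,0):-1/X.X/OO./X.., (0,1):-1/.XX/OO./X.., (1,2):+1/..X/OOX/X..*, (2,1):-1/..X/OO./XX., (2,2):-1/..X/OO./X.X
[..X/OOX/X..] O move#2: (0,0):-1/O.X/OOX/X..*, (0,1):-1/.OX/OOX/X.., (2,1):-1/..X/OOX/XO., (2,2):-1/..X/OOX/X.O
[O.X/OOX/X..] X move#3: (0,1):+1/OXX/OOX/X..*, (2,1):+1/O.X/OOX/XX., (2,2):+1/O.X/OOX/X.X
[OXX/OOX/X..] O move#4: (2,1):-1/OXX/OOX/XO.*, (2,2):-1/OXX/OOX/X.O
[OXX/OOX/XO.] X move#5: (2,2):+1/OXX/OOX/XOX*
[OXX/OOX/XOX] end (terminal -1, O#6); searched ..X/OO./X.. to 6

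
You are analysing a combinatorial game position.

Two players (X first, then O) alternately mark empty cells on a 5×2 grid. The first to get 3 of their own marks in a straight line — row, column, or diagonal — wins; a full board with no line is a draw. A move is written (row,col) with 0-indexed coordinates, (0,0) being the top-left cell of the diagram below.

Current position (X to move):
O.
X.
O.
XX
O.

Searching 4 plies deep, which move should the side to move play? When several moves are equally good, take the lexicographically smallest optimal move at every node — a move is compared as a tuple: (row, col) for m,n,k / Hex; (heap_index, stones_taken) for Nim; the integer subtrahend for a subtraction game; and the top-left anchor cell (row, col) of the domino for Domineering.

X's best at [O./X./O./XX/O.]: (2,1)

p1 X@[O./X./O./XX/O.]: (0,1)[OX/X./O./XX/O.]+0 (1,1)[O./XX/O./XX/O.]+0 (2,1)[O./X./OX/XX/O.]+1* (4,1)[O./X./O./XX/OX]+0
p2 O@[O./X./OX/XX/O.]: (0,1)[OO/X./OX/XX/O.]-1* (1,1)[O./XO/OX/XX/O.]-1 (4,1)[O./X./OX/XX/OO]-1
p3 X@[OO/X./OX/XX/O.]: (1,1)[OO/XX/OX/XX/O.]+1* (4,1)[OO/X./OX/XX/OX]+1
p4 O@[OO/XX/OX/XX/O.] terminal -1; root [O./X./O./XX/O.] d4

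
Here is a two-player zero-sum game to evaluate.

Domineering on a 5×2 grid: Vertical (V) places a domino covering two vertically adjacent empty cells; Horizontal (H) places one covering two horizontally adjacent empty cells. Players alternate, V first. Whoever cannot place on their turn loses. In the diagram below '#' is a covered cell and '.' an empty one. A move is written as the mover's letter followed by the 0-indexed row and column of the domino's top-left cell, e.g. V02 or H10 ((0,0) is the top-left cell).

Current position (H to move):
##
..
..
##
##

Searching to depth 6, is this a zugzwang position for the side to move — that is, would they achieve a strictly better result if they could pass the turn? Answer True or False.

p1 H@[##/../../##/##]: H10[##/##/../##/##]+1* H20[##/../##/##/##]+1
p2 V@[##/##/../##/##] terminal -1; root [##/../../##/##] d6
pass branch (V moves first from the same position):
  | p1 V@[##/../../##/##]: V10[##/#./#./##/##]+1* V11[##/.#/.#/##/##]+1
  | p2 H@[##/#./#./##/##] terminal -1; root [##/../../##/##] d6
H moving scores +1; H passing scores -1

zugzwang(##/../../##/##, H) = False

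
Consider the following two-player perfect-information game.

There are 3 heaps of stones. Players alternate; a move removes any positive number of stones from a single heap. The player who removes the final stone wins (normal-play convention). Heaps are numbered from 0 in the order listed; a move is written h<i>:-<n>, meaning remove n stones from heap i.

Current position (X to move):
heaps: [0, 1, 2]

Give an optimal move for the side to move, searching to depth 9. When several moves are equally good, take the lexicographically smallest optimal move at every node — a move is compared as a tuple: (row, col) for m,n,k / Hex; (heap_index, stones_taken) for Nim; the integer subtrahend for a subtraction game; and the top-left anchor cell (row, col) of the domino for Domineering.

p1 X@[(0,1,2)]: h1:-1[(0,0,2)]-1 h2:-1[(0,1,1)]+1* h2:-2[(0,1,0)]-1
p2 O@[(0,1,1)]: h1:-1[(0,0,1)]-1* h2:-1[(0,1,0)]-1
p3 X@[(0,0,1)]: h2:-1[(0,0,0)]+1*
p4 O@[(0,0,0)] terminal -1; root [(0,1,2)] d9

X's best at [(0,1,2)]: h2:-1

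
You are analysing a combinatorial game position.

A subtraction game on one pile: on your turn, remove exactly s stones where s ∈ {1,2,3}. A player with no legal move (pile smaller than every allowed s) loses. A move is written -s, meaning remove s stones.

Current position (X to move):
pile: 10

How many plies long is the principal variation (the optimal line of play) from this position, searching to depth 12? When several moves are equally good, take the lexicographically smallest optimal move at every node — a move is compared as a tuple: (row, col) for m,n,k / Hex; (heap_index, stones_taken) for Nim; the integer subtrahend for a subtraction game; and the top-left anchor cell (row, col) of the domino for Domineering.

PV length from [10]: 5 plies

[10] X move#1: -1:-1/9, -2:+1/8*, -3:-1/7
[8] O move#2: -1:-1/7*, -2:-1/6, -3:-1/5
[7] X move#3: -1:-1/6, -2:-1/5, -3:+1/4*
[4] O move#4: -1:-1/3*, -2:-1/2, -3:-1/1
[3] X move#5: -1:-1/2, -2:-1/1, -3:+1/0*
[0] end (terminal -1, O#6); searched 10 to 12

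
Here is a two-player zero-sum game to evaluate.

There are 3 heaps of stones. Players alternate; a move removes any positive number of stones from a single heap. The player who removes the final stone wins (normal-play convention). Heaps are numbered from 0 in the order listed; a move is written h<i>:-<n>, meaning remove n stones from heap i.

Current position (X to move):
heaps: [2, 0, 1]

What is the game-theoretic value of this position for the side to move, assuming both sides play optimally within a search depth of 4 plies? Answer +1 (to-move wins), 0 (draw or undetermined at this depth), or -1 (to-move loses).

p1 X@[(2,0,1)]: h0:-1[(1,0,1)]+1* h0:-2[(0,0,1)]-1 h2:-1[(2,0,0)]-1
p2 O@[(1,0,1)]: h0:-1[(0,0,1)]-1* h2:-1[(1,0,0)]-1
p3 X@[(0,0,1)]: h2:-1[(0,0,0)]+1*
p4 O@[(0,0,0)] terminal -1; root [(2,0,1)] d4

value((2,0,1), X) = +1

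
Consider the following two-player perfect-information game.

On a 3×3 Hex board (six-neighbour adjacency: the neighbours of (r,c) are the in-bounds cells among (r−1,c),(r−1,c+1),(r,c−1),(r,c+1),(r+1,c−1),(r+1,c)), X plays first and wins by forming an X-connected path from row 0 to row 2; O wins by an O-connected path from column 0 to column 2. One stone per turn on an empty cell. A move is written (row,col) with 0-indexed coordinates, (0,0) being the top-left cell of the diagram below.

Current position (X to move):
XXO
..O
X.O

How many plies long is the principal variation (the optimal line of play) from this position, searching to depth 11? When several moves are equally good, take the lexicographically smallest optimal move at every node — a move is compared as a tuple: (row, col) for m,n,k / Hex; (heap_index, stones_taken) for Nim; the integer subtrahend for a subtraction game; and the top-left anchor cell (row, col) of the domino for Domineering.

PV length from [XXO/..O/X.O]: 1 ply

p1 X@[XXO/..O/X.O]: (1,0)[XXO/X.O/X.O]+1* (1,1)[XXO/.XO/X.O]+1 (2,1)[XXO/..O/XXO]+1
p2 O@[XXO/X.O/X.O] terminal -1; root [XXO/..O/X.O] d11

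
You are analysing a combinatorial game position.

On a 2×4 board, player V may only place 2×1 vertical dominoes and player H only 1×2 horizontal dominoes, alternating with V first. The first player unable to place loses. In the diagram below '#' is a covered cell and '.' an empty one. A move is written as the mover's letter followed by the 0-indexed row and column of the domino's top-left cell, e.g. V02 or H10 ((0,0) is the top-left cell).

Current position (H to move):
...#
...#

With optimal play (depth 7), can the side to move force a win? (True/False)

[...#/...#] H move#1: H00:+1/##.#/...#*, H01:+1/.###/...#, H10:+1/...#/##.#, H11:+1/...#/.###
[##.#/...#] V move#2: V02:-1/####/..##*
[####/..##] H move#3: H10:+1/####/####*
[####/####] end (terminal -1, V#4); searched ...#/...# to 7

H winning at [...#/...#]: True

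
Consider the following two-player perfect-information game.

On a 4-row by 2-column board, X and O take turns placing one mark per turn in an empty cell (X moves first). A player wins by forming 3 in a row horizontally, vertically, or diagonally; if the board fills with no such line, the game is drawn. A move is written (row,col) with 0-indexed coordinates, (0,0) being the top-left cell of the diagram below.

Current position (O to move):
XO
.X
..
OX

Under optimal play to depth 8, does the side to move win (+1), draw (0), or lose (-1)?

value(XO/.X/../OX, O) = 0

p1 O@[XO/.X/../OX]: (1,0)[XO/OX/../OX]-1 (2,0)[XO/.X/O./OX]-1 (2,1)[XO/.X/.O/OX]+0*
p2 X@[XO/.X/.O/OX]: (1,0)[XO/XX/.O/OX]+0* (2,0)[XO/.X/XO/OX]+0
p3 O@[XO/XX/.O/OX]: (2,0)[XO/XX/OO/OX]+0*
p4 X@[XO/XX/OO/OX] terminal +0; root [XO/.X/../OX] d8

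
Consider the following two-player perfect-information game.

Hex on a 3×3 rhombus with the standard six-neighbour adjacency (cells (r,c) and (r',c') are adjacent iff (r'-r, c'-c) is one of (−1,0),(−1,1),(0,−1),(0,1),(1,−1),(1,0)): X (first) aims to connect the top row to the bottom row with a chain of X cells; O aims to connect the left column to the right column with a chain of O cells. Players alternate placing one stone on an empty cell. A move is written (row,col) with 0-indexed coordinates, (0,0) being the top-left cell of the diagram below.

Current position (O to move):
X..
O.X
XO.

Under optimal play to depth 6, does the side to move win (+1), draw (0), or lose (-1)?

p1 O@[X../O.X/XO.]: (0,1)[XO./O.X/XO.]-1 (0,2)[X.O/O.X/XO.]+1* (1,1)[X../OOX/XO.]+1 (2,2)[X../O.X/XOO]-1
p2 X@[X.O/O.X/XO.]: (0,1)[XXO/O.X/XO.]-1* (1,1)[X.O/OXX/XO.]-1 (2,2)[X.O/O.X/XOX]-1
p3 O@[XXO/O.X/XO.]: (1,1)[XXO/OOX/XO.]+1* (2,2)[XXO/O.X/XOO]-1
p4 X@[XXO/OOX/XO.] terminal -1; root [X../O.X/XO.] d6

value(X../O.X/XO., O) = +1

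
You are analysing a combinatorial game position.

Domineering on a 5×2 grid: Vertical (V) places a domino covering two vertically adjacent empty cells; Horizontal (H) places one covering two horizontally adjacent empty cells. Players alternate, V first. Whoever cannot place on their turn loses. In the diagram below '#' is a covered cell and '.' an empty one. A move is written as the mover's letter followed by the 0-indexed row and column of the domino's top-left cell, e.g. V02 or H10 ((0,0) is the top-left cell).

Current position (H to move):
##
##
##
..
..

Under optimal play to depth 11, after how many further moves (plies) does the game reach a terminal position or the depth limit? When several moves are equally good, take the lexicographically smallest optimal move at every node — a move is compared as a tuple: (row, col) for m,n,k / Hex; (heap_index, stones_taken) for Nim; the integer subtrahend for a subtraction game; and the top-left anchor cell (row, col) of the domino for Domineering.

[##/##/##/../..] H move#1: H30:+1/##/##/##/##/..*, H40:+1/##/##/##/../##
[##/##/##/##/..] end (terminal -1, V#2); searched ##/##/##/../.. to 11

PV length from [##/##/##/../..]: 1 ply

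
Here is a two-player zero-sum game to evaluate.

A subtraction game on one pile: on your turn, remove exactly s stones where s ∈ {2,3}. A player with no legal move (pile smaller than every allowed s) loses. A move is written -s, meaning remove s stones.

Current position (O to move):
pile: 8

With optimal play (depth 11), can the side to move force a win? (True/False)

O winning at [8]: True

[8] O move#1: -2:+1/6*, -3:+1/5
[6] X move#2: -2:-1/4*, -3:-1/3
[4] O move#3: -2:-1/2, -3:+1/1*
[1] end (terminal -1, X#4); searched 8 to 11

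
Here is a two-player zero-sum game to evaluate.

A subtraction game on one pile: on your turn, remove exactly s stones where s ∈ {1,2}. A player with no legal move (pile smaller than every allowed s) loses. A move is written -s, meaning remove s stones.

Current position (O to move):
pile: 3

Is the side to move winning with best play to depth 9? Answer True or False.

p1 O@[3]: -1[2]-1* -2[1]-1
p2 X@[2]: -1[1]-1 -2[0]+1*
p3 O@[0] terminal -1; root [3] d9

O winning at [3]: False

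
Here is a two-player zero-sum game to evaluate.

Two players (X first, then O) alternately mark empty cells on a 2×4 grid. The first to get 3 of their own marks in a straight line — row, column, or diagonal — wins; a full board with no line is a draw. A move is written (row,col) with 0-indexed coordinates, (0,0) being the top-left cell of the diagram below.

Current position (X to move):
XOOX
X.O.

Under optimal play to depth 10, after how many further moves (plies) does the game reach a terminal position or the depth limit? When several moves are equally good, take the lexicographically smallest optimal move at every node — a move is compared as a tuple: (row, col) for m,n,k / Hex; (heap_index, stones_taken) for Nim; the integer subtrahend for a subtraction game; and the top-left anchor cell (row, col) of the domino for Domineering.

PV length from [XOOX/X.O.]: 2 plies

p1 X@[XOOX/X.O.]: (1,1)[XOOX/XXO.]+0* (1,3)[XOOX/X.OX]+0
p2 O@[XOOX/XXO.]: (1,3)[XOOX/XXOO]+0*
p3 X@[XOOX/XXOO] terminal +0; root [XOOX/X.O.] d10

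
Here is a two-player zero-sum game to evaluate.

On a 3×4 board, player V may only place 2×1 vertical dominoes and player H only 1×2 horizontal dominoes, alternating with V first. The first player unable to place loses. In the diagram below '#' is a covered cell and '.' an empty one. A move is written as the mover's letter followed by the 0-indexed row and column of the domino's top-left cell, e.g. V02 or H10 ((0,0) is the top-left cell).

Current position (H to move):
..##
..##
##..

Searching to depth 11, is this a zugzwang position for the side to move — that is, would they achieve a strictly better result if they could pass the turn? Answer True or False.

zugzwang(..##/..##/##.., H) = False

p1 H@[..##/..##/##..]: H00[####/..##/##..]+1* H10[..##/####/##..]+1 H22[..##/..##/####]-1
p2 V@[####/..##/##..] terminal -1; root [..##/..##/##..] d11
pass branch (V moves first from the same position):
  | p1 V@[..##/..##/##..]: V00[#.##/#.##/##..]+1* V01[.###/.###/##..]+1
  | p2 H@[#.##/#.##/##..]: H22[#.##/#.##/####]-1*
  | p3 V@[#.##/#.##/####]: V01[####/####/####]+1*
  | p4 H@[####/####/####] terminal -1; root [..##/..##/##..] d11
H moving scores +1; H passing scores -1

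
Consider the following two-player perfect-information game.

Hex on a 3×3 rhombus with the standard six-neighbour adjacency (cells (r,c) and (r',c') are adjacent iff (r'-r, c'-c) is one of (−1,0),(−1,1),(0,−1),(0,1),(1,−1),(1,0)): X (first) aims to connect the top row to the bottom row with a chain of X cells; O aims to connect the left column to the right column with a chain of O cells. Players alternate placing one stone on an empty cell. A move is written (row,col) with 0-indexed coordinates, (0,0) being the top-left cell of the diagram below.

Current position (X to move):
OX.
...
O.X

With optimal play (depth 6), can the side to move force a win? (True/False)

X winning at [OX./.../O.X]: True

ply 1, X at OX./.../O.X | (0,2)=-1→OXX/.../O.X; (1,0)=-1→OX./X../O.X; (1,1)=+1→OX./.X./O.X*; (1,2)=+1→OX./..X/O.X; (2,1)=-1→OX./.../OXX
ply 2, O at OX./.X./O.X | (0,2)=-1→OXO/.X./O.X*; (1,0)=-1→OX./OX./O.X; (1,2)=-1→OX./.XO/O.X; (2,1)=-1→OX./.X./OOX
ply 3, X at OXO/.X./O.X | (1,0)=+1→OXO/XX./O.X*; (1,2)=+1→OXO/.XX/O.X; (2,1)=+1→OXO/.X./OXX
ply 4, O at OXO/XX./O.X | (1,2)=-1→OXO/XXO/O.X*; (2,1)=-1→OXO/XX./OOX
ply 5, X at OXO/XXO/O.X | (2,1)=+1→OXO/XXO/OXX*
ply 6: OXO/XXO/OXX is terminal -1 (O); from OX./.../O.X depth 6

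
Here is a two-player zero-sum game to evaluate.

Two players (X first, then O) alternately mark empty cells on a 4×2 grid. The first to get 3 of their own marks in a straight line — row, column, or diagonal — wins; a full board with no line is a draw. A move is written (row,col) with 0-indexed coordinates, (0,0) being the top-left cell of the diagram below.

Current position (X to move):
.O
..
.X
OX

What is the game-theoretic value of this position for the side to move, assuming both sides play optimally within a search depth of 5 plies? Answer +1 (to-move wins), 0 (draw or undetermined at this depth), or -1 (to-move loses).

[.O/../.X/OX] X move#1: (0,0):+0/XO/../.X/OX, (1,0):+0/.O/X./.X/OX, (1,1):+1/.O/.X/.X/OX*, (2,0):+0/.O/../XX/OX
[.O/.X/.X/OX] end (terminal -1, O#2); searched .O/../.X/OX to 5

value(.O/../.X/OX, X) = +1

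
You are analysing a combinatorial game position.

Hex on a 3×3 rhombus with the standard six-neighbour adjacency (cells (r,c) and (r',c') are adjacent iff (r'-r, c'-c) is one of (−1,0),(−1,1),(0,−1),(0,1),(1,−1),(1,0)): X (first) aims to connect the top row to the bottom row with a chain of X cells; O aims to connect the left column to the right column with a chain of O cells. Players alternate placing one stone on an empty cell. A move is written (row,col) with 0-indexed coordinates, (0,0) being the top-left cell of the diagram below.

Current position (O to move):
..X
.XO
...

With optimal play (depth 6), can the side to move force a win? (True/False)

p1 O@[..X/.XO/...]: (0,0)[O.X/.XO/...]-1* (0,1)[.OX/.XO/...]-1 (1,0)[..X/OXO/...]-1 (2,0)[..X/.XO/O..]-1 (2,1)[..X/.XO/.O.]-1 (2,2)[..X/.XO/..O]-1
p2 X@[O.X/.XO/...]: (0,1)[OXX/.XO/...]+1* (1,0)[O.X/XXO/...]+1 (2,0)[O.X/.XO/X..]+1 (2,1)[O.X/.XO/.X.]+1 (2,2)[O.X/.XO/..X]+1
p3 O@[OXX/.XO/...]: (1,0)[OXX/OXO/...]-1* (2,0)[OXX/.XO/O..]-1 (2,1)[OXX/.XO/.O.]-1 (2,2)[OXX/.XO/..O]-1
p4 X@[OXX/OXO/...]: (2,0)[OXX/OXO/X..]+1* (2,1)[OXX/OXO/.X.]+1 (2,2)[OXX/OXO/..X]+1
p5 O@[OXX/OXO/X..] terminal -1; root [..X/.XO/...] d6

O winning at [..X/.XO/...]: False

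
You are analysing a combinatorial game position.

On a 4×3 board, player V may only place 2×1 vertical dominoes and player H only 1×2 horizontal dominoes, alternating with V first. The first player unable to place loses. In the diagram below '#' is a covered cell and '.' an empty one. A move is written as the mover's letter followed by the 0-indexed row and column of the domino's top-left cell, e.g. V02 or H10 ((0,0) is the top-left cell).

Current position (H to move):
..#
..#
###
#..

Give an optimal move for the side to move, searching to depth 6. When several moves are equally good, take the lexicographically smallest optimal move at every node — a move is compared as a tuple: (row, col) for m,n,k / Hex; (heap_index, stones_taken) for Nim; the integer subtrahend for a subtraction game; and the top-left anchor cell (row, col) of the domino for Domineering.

H's best at [..#/..#/###/#..]: H00

ply 1, H at ..#/..#/###/#.. | H00=+1→###/..#/###/#..*; H10=+1→..#/###/###/#..; H31=-1→..#/..#/###/###
ply 2: ###/..#/###/#.. is terminal -1 (V); from ..#/..#/###/#.. depth 6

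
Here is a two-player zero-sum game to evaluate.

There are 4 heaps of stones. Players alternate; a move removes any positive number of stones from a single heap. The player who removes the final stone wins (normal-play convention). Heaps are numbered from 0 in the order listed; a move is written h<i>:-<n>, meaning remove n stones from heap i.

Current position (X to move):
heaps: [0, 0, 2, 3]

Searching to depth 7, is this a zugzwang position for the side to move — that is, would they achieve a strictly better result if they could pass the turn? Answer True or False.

zugzwang((0,0,2,3), X) = False

[(0,0,2,3)] X move#1: h2:-1:-1/(0,0,1,3), h2:-2:-1/(0,0,0,3), h3:-1:+1/(0,0,2,2)*, h3:-2:-1/(0,0,2,1), h3:-3:-1/(0,0,2,0)
[(0,0,2,2)] O move#2: h2:-1:-1/(0,0,1,2)*, h2:-2:-1/(0,0,0,2), h3:-1:-1/(0,0,2,1), h3:-2:-1/(0,0,2,0)
[(0,0,1,2)] X move#3: h2:-1:-1/(0,0,0,2), h3:-1:+1/(0,0,1,1)*, h3:-2:-1/(0,0,1,0)
[(0,0,1,1)] O move#4: h2:-1:-1/(0,0,0,1)*, h3:-1:-1/(0,0,1,0)
[(0,0,0,1)] X move#5: h3:-1:+1/(0,0,0,0)*
[(0,0,0,0)] end (terminal -1, O#6); searched (0,0,2,3) to 7
suppose X passes — search the same position with O to move:
pass> [(0,0,2,3)] O move#1: h2:-1:-1/(0,0,1,3), h2:-2:-1/(0,0,0,3), h3:-1:+1/(0,0,2,2)*, h3:-2:-1/(0,0,2,1), h3:-3:-1/(0,0,2,0)
pass> [(0,0,2,2)] X move#2: h2:-1:-1/(0,0,1,2)*, h2:-2:-1/(0,0,0,2), h3:-1:-1/(0,0,2,1), h3:-2:-1/(0,0,2,0)
pass> [(0,0,1,2)] O move#3: h2:-1:-1/(0,0,0,2), h3:-1:+1/(0,0,1,1)*, h3:-2:-1/(0,0,1,0)
pass> [(0,0,1,1)] X move#4: h2:-1:-1/(0,0,0,1)*, h3:-1:-1/(0,0,1,0)
pass> [(0,0,0,1)] O move#5: h3:-1:+1/(0,0,0,0)*
pass> [(0,0,0,0)] end (terminal -1, X#6); searched (0,0,2,3) to 7
for X: play +1, pass -1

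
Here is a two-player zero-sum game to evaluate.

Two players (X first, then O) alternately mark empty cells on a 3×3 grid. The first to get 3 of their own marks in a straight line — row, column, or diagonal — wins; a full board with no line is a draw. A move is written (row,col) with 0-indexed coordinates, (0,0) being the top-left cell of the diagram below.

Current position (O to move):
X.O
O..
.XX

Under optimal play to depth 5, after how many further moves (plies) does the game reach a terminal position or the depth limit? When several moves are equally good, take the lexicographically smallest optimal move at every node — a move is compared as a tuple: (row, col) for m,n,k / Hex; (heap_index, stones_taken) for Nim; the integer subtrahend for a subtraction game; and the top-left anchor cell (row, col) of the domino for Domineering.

PV length from [X.O/O../.XX]: 2 plies

p1 O@[X.O/O../.XX]: (0,1)[XOO/O../.XX]-1* (1,1)[X.O/OO./.XX]-1 (1,2)[X.O/O.O/.XX]-1 (2,0)[X.O/O../OXX]-1
p2 X@[XOO/O../.XX]: (1,1)[XOO/OX./.XX]+1* (1,2)[XOO/O.X/.XX]+1 (2,0)[XOO/O../XXX]+1
p3 O@[XOO/OX./.XX] terminal -1; root [X.O/O../.XX] d5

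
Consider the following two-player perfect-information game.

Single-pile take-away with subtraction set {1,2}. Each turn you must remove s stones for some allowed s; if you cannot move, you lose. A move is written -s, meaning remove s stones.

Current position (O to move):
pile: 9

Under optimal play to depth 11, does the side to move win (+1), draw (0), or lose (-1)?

value(9, O) = -1

ply 1, O at 9 | -1=-1→8*; -2=-1→7
ply 2, X at 8 | -1=-1→7; -2=+1→6*
ply 3, O at 6 | -1=-1→5*; -2=-1→4
ply 4, X at 5 | -1=-1→4; -2=+1→3*
ply 5, O at 3 | -1=-1→2*; -2=-1→1
ply 6, X at 2 | -1=-1→1; -2=+1→0*
ply 7: 0 is terminal -1 (O); from 9 depth 11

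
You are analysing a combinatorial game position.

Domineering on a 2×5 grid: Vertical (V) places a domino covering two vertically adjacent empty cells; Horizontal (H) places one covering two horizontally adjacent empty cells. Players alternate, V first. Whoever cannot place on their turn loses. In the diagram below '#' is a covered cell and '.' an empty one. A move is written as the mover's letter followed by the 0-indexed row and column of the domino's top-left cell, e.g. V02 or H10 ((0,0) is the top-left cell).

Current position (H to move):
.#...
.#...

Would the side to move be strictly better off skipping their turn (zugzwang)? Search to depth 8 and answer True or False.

zugzwang(.#.../.#..., H) = False

ply 1, H at .#.../.#... | H02=-1→.###./.#...*; H03=-1→.#.##/.#...; H12=-1→.#.../.###.; H13=-1→.#.../.#.##
ply 2, V at .###./.#... | V00=-1→####./##...; V04=+1→.####/.#..#*
ply 3, H at .####/.#..# | H12=-1→.####/.####*
ply 4, V at .####/.#### | V00=+1→#####/#####*
ply 5: #####/##### is terminal -1 (H); from .#.../.#... depth 8
pass branch (V moves first from the same position):
  | ply 1, V at .#.../.#... | V00=-1→##.../##...; V02=-1→.##../.##..; V03=+1→.#.#./.#.#.*; V04=-1→.#..#/.#..#
  | ply 2: .#.#./.#.#. is terminal -1 (H); from .#.../.#... depth 8
H moving scores -1; H passing scores -1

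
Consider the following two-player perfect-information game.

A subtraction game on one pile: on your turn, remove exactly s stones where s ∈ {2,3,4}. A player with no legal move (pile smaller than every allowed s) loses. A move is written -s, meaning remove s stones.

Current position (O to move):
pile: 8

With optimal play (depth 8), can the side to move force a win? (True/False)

O winning at [8]: True

ply 1, O at 8 | -2=+1→6*; -3=-1→5; -4=-1→4
ply 2, X at 6 | -2=-1→4*; -3=-1→3; -4=-1→2
ply 3, O at 4 | -2=-1→2; -3=+1→1*; -4=+1→0
ply 4: 1 is terminal -1 (X); from 8 depth 8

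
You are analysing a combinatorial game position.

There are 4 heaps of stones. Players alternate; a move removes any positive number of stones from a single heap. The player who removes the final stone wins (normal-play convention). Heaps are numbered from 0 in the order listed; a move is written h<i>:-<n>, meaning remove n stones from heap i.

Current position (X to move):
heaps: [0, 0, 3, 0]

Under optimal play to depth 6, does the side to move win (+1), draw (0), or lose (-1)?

p1 X@[(0,0,3,0)]: h2:-1[(0,0,2,0)]-1 h2:-2[(0,0,1,0)]-1 h2:-3[(0,0,0,0)]+1*
p2 O@[(0,0,0,0)] terminal -1; root [(0,0,3,0)] d6

value((0,0,3,0), X) = +1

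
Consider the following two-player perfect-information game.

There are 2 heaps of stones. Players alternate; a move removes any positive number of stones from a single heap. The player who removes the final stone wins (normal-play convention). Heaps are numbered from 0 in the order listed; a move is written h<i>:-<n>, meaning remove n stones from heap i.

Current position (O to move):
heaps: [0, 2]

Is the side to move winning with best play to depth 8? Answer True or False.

p1 O@[(0,2)]: h1:-1[(0,1)]-1 h1:-2[(0,0)]+1*
p2 X@[(0,0)] terminal -1; root [(0,2)] d8

O winning at [(0,2)]: True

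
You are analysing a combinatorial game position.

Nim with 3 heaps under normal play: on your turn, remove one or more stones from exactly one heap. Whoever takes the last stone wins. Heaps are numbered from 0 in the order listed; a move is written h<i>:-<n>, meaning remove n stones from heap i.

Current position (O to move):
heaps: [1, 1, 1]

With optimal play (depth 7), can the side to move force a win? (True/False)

O winning at [(1,1,1)]: True

[(1,1,1)] O move#1: h0:-1:+1/(0,1,1)*, h1:-1:+1/(1,0,1), h2:-1:+1/(1,1,0)
[(0,1,1)] X move#2: h1:-1:-1/(0,0,1)*, h2:-1:-1/(0,1,0)
[(0,0,1)] O move#3: h2:-1:+1/(0,0,0)*
[(0,0,0)] end (terminal -1, X#4); searched (1,1,1) to 7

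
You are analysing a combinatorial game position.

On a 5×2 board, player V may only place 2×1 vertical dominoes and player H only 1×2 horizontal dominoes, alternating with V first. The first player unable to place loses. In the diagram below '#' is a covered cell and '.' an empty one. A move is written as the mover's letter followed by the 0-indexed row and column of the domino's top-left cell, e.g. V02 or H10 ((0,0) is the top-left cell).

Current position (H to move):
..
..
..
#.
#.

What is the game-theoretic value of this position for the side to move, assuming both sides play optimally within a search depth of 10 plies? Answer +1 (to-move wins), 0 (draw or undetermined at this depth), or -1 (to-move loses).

p1 H@[../../../#./#.]: H00[##/../../#./#.]-1 H10[../##/../#./#.]+1* H20[../../##/#./#.]-1
p2 V@[../##/../#./#.]: V21[../##/.#/##/#.]-1* V31[../##/../##/##]-1
p3 H@[../##/.#/##/#.]: H00[##/##/.#/##/#.]+1*
p4 V@[##/##/.#/##/#.] terminal -1; root [../../../#./#.] d10

value(../../../#./#., H) = +1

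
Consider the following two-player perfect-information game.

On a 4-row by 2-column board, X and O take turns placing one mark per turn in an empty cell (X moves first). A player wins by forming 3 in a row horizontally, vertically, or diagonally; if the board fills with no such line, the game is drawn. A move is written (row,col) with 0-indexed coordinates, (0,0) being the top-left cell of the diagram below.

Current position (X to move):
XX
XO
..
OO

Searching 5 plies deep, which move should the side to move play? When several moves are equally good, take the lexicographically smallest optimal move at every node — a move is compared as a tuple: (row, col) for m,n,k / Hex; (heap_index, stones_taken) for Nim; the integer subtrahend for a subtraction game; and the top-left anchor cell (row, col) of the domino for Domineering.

X's best at [XX/XO/../OO]: (2,0)

p1 X@[XX/XO/../OO]: (2,0)[XX/XO/X./OO]+1* (2,1)[XX/XO/.X/OO]+0
p2 O@[XX/XO/X./OO] terminal -1; root [XX/XO/../OO] d5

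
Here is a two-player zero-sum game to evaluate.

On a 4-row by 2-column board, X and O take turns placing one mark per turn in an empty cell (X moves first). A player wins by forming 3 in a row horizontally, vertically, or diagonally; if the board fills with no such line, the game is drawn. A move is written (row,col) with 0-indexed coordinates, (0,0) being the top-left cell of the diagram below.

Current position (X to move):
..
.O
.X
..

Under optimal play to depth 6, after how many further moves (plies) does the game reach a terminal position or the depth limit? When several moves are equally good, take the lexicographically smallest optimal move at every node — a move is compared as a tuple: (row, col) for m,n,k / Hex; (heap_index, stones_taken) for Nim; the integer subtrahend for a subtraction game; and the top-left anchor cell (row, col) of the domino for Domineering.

PV length from [../.O/.X/..]: 6 plies

[../.O/.X/..] X move#1: (0,0):+0/X./.O/.X/..*, (0,1):+0/.X/.O/.X/.., (1,0):+0/../XO/.X/.., (2,0):+0/../.O/XX/.., (3,0):+0/../.O/.X/X., (3,1):+0/../.O/.X/.X
[X./.O/.X/..] O move#2: (0,1):+0/XO/.O/.X/..*, (1,0):+0/X./OO/.X/.., (2,0):+0/X./.O/OX/.., (3,0):+0/X./.O/.X/O., (3,1):+0/X./.O/.X/.O
[XO/.O/.X/..] X move#3: (1,0):+0/XO/XO/.X/..*, (2,0):+0/XO/.O/XX/.., (3,0):+0/XO/.O/.X/X., (3,1):+0/XO/.O/.X/.X
[XO/XO/.X/..] O move#4: (2,0):+0/XO/XO/OX/..*, (3,0):-1/XO/XO/.X/O., (3,1):-1/XO/XO/.X/.O
[XO/XO/OX/..] X move#5: (3,0):+0/XO/XO/OX/X.*, (3,1):+0/XO/XO/OX/.X
[XO/XO/OX/X.] O move#6: (3,1):+0/XO/XO/OX/XO*
[XO/XO/OX/XO] end (terminal +0, X#7); searched ../.O/.X/.. to 6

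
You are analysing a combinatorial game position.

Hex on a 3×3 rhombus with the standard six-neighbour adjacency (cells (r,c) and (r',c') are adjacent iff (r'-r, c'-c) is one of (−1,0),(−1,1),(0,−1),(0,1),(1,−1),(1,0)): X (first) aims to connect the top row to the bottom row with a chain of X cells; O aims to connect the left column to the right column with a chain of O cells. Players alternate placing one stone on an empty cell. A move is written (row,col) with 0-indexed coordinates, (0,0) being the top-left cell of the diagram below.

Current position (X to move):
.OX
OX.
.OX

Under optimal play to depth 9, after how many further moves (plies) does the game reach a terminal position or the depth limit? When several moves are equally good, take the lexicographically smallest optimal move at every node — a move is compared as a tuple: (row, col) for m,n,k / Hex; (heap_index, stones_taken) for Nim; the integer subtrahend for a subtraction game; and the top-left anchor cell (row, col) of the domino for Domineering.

ply 1, X at .OX/OX./.OX | (0,0)=+1→XOX/OX./.OX*; (1,2)=+1→.OX/OXX/.OX; (2,0)=+1→.OX/OX./XOX
ply 2, O at XOX/OX./.OX | (1,2)=-1→XOX/OXO/.OX*; (2,0)=-1→XOX/OX./OOX
ply 3, X at XOX/OXO/.OX | (2,0)=+1→XOX/OXO/XOX*
ply 4: XOX/OXO/XOX is terminal -1 (O); from .OX/OX./.OX depth 9

PV length from [.OX/OX./.OX]: 3 plies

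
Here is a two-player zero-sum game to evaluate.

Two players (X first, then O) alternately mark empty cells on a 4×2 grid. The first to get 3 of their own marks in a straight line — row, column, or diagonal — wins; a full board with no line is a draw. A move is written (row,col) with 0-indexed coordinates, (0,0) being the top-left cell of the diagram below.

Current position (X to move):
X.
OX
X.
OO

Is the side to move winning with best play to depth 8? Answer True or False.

X winning at [X./OX/X./OO]: False

ply 1, X at X./OX/X./OO | (0,1)=+0→XX/OX/X./OO*; (2,1)=+0→X./OX/XX/OO
ply 2, O at XX/OX/X./OO | (2,1)=+0→XX/OX/XO/OO*
ply 3: XX/OX/XO/OO is terminal +0 (X); from X./OX/X./OO depth 8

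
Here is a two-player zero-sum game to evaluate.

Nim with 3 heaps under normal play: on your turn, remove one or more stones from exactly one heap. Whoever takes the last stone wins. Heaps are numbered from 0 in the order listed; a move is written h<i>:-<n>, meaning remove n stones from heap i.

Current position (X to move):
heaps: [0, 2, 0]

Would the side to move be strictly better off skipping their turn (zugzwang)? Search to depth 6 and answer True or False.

[(0,2,0)] X move#1: h1:-1:-1/(0,1,0), h1:-2:+1/(0,0,0)*
[(0,0,0)] end (terminal -1, O#2); searched (0,2,0) to 6
if X skipped the turn, O would face:
~ [(0,2,0)] O move#1: h1:-1:-1/(0,1,0), h1:-2:+1/(0,0,0)*
~ [(0,0,0)] end (terminal -1, X#2); searched (0,2,0) to 6
compare (X): move=+1 vs pass=-1

zugzwang((0,2,0), X) = False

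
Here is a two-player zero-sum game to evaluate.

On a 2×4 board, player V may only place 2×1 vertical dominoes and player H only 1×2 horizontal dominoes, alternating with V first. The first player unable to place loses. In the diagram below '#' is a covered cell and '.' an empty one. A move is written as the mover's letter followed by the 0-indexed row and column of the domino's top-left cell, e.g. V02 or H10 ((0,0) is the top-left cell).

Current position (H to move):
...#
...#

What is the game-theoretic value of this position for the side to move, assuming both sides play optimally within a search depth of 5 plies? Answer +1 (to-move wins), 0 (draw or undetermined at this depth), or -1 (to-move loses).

value(...#/...#, H) = +1

[...#/...#] H move#1: H00:+1/##.#/...#*, H01:+1/.###/...#, H10:+1/...#/##.#, H11:+1/...#/.###
[##.#/...#] V move#2: V02:-1/####/..##*
[####/..##] H move#3: H10:+1/####/####*
[####/####] end (terminal -1, V#4); searched ...#/...# to 5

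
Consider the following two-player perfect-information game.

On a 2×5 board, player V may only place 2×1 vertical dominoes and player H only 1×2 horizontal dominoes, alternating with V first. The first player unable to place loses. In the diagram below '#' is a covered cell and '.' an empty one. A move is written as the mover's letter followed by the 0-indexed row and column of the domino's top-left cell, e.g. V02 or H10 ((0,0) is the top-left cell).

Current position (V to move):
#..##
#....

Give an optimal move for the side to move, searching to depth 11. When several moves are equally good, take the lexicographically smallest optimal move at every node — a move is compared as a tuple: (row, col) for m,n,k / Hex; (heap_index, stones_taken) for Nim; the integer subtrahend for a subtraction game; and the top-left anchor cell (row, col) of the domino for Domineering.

V's best at [#..##/#....]: V02

p1 V@[#..##/#....]: V01[##.##/##...]-1 V02[#.###/#.#..]+1*
p2 H@[#.###/#.#..]: H13[#.###/#.###]-1*
p3 V@[#.###/#.###]: V01[#####/#####]+1*
p4 H@[#####/#####] terminal -1; root [#..##/#....] d11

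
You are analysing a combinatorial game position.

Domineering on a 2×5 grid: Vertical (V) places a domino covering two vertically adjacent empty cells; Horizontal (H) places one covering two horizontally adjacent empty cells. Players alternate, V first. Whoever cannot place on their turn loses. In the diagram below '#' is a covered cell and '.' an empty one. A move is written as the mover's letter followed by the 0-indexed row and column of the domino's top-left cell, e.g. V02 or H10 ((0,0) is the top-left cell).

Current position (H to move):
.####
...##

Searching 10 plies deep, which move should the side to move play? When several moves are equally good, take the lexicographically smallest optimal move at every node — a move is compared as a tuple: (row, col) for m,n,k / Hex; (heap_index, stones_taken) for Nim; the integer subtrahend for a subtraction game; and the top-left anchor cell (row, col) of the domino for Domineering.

H's best at [.####/...##]: H10

[.####/...##] H move#1: H10:+1/.####/##.##*, H11:-1/.####/.####
[.####/##.##] end (terminal -1, V#2); searched .####/...## to 10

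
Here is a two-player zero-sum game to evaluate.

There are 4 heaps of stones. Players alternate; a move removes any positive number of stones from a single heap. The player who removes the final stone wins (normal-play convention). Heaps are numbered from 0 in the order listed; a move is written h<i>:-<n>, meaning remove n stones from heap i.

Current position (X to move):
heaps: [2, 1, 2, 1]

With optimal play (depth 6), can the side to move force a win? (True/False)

X winning at [(2,1,2,1)]: False

[(2,1,2,1)] X move#1: h0:-1:-1/(1,1,2,1)*, h0:-2:-1/(0,1,2,1), h1:-1:-1/(2,0,2,1), h2:-1:-1/(2,1,1,1), h2:-2:-1/(2,1,0,1), h3:-1:-1/(2,1,2,0)
[(1,1,2,1)] O move#2: h0:-1:-1/(0,1,2,1), h1:-1:-1/(1,0,2,1), h2:-1:+1/(1,1,1,1)*, h2:-2:-1/(1,1,0,1), h3:-1:-1/(1,1,2,0)
[(1,1,1,1)] X move#3: h0:-1:-1/(0,1,1,1)*, h1:-1:-1/(1,0,1,1), h2:-1:-1/(1,1,0,1), h3:-1:-1/(1,1,1,0)
[(0,1,1,1)] O move#4: h1:-1:+1/(0,0,1,1)*, h2:-1:+1/(0,1,0,1), h3:-1:+1/(0,1,1,0)
[(0,0,1,1)] X move#5: h2:-1:-1/(0,0,0,1)*, h3:-1:-1/(0,0,1,0)
[(0,0,0,1)] O move#6: h3:-1:+1/(0,0,0,0)*
[(0,0,0,0)] end (terminal -1, X#7); searched (2,1,2,1) to 6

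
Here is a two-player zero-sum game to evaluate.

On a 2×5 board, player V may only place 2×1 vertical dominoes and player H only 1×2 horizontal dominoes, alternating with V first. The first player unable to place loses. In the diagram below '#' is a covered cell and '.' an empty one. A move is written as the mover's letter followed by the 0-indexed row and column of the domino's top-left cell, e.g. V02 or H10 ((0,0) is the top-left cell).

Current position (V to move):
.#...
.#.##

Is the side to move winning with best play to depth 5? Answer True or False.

p1 V@[.#.../.#.##]: V00[##.../##.##]-1 V02[.##../.####]+1*
p2 H@[.##../.####]: H03[.####/.####]-1*
p3 V@[.####/.####]: V00[#####/#####]+1*
p4 H@[#####/#####] terminal -1; root [.#.../.#.##] d5

V winning at [.#.../.#.##]: True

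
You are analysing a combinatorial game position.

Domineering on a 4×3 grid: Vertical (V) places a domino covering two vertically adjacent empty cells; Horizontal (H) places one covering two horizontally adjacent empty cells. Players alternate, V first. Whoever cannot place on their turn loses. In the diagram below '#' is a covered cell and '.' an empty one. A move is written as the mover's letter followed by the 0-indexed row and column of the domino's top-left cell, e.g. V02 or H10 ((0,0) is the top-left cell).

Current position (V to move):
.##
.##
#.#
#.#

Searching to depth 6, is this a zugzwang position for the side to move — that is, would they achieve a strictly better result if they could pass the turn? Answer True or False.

zugzwang(.##/.##/#.#/#.#, V) = False

p1 V@[.##/.##/#.#/#.#]: V00[###/###/#.#/#.#]+1* V21[.##/.##/###/###]+1
p2 H@[###/###/#.#/#.#] terminal -1; root [.##/.##/#.#/#.#] d6
suppose V passes — search the same position with H to move:
pass> p1 H@[.##/.##/#.#/#.#] terminal -1; root [.##/.##/#.#/#.#] d6
for V: play +1, pass +1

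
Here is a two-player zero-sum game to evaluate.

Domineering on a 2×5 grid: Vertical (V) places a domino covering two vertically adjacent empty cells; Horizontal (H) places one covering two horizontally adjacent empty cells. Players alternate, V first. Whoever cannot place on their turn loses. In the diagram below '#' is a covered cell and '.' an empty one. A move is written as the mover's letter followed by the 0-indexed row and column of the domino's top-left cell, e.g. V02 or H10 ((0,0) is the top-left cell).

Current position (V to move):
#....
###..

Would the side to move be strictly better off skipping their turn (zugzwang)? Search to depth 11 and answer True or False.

ply 1, V at #..../###.. | V03=+1→#..#./####.*; V04=-1→#...#/###.#
ply 2, H at #..#./####. | H01=-1→####./####.*
ply 3, V at ####./####. | V04=+1→#####/#####*
ply 4: #####/##### is terminal -1 (H); from #..../###.. depth 11
suppose V passes — search the same position with H to move:
pass> ply 1, H at #..../###.. | H01=-1→###../###..; H02=-1→#.##./###..; H03=+1→#..##/###..*; H13=+1→#..../#####
pass> ply 2: #..##/###.. is terminal -1 (V); from #..../###.. depth 11
for V: play +1, pass -1

zugzwang(#..../###.., V) = False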